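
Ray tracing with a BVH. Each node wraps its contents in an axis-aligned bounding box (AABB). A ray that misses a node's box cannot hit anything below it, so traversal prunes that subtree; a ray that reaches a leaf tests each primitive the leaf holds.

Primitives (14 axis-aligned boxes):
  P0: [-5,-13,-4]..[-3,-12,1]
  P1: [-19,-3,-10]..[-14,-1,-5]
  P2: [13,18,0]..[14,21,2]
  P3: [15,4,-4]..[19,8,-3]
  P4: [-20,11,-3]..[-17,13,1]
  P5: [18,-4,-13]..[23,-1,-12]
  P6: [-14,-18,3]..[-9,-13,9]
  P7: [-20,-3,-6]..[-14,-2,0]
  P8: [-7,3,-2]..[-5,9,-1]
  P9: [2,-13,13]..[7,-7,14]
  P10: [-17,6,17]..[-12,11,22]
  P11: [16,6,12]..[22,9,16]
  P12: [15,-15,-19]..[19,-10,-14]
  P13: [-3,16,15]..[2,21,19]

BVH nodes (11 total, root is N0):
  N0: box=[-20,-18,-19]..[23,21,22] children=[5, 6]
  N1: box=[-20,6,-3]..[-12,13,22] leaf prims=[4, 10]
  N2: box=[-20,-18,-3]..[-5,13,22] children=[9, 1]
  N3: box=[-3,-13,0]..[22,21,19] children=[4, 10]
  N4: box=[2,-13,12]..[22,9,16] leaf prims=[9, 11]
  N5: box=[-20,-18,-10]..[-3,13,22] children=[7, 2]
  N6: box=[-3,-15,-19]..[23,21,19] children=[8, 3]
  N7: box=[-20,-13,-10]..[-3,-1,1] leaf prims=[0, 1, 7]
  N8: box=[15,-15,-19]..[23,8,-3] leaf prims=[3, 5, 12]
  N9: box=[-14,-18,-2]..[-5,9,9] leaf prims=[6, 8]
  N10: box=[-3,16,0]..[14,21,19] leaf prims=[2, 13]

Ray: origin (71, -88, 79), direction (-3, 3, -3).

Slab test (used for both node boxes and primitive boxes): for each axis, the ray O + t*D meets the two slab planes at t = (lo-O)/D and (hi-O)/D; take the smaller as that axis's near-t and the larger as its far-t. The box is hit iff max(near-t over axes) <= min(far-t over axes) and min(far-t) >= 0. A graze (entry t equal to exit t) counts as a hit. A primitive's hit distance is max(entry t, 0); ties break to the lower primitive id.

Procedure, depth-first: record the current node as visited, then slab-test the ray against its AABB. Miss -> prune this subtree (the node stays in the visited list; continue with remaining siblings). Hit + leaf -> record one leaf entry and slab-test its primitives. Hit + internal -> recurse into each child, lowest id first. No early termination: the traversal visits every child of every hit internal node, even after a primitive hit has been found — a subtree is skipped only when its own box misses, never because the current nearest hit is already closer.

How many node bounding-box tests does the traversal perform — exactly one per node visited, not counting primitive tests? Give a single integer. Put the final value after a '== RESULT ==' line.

Walk:
N0 x:[16,91/3] y:[70/3,109/3] z:[19,98/3] -> hit [70/3,91/3], descend [5, 6]
  N5 x:[74/3,91/3] y:[70/3,101/3] z:[19,89/3] -> hit [74/3,89/3], descend [2, 7]
    N2 x:[76/3,91/3] y:[70/3,101/3] z:[19,82/3] -> hit [76/3,82/3], descend [1, 9]
      N1 x:[83/3,91/3] y:[94/3,101/3] z:[19,82/3] -> miss, prune
      N9 x:[76/3,85/3] y:[70/3,97/3] z:[70/3,27] -> hit [76/3,27] leaf, test {P6(miss), P8(miss)}
    N7 x:[74/3,91/3] y:[25,29] z:[26,89/3] -> hit [26,29] leaf, test {P0(miss), P1@t=85/3, P7@t=85/3}
  N6 x:[16,74/3] y:[73/3,109/3] z:[20,98/3] -> hit [73/3,74/3], descend [3, 8]
    N3 x:[49/3,74/3] y:[25,109/3] z:[20,79/3] -> miss, prune
    N8 x:[16,56/3] y:[73/3,32] z:[82/3,98/3] -> miss, prune

order=[0, 5, 2, 1, 9, 7, 6, 3, 8]  |boxes|=9  |leaves|=2  hit=P1

== RESULT ==
9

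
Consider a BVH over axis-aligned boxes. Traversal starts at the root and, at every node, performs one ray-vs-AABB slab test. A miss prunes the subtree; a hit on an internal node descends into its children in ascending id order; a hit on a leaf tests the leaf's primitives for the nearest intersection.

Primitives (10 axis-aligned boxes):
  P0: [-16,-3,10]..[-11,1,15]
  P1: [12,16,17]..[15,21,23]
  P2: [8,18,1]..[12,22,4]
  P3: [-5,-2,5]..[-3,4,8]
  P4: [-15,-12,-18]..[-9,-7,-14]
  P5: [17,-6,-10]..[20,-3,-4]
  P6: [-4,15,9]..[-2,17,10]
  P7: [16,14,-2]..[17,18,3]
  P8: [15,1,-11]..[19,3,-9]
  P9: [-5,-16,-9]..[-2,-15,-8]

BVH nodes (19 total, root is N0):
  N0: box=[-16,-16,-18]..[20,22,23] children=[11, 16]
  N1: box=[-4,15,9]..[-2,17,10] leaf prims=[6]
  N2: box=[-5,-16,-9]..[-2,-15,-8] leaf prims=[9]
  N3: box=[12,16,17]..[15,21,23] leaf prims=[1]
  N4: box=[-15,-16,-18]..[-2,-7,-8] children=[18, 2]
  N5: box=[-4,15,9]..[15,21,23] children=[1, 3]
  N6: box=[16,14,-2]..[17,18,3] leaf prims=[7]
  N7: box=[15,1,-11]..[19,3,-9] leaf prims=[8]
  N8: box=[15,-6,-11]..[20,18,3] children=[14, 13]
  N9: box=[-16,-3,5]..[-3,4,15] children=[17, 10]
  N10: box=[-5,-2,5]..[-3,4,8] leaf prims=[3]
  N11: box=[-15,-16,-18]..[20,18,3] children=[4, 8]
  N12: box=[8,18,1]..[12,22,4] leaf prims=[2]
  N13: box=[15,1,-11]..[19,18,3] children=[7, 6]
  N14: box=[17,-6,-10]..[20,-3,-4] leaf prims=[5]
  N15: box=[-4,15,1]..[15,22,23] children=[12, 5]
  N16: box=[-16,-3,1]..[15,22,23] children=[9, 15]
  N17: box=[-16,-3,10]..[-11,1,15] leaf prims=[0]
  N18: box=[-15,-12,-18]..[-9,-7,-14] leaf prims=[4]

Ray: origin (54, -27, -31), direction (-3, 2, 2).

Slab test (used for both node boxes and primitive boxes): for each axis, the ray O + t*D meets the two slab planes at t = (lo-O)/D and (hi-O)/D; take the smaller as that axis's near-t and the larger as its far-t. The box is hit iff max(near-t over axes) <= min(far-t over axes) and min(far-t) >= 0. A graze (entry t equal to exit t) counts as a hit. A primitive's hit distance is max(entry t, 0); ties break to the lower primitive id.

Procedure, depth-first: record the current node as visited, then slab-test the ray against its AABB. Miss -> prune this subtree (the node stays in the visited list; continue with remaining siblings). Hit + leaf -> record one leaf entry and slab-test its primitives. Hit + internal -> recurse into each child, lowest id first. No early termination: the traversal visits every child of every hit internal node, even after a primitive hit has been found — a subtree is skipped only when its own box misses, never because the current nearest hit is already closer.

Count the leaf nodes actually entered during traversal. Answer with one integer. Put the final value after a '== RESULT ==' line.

Traverse from the root:
N0 x:[34/3,70/3] y:[11/2,49/2] z:[13/2,27] -> hit [34/3,70/3], descend [11, 16]
  N11 x:[34/3,23] y:[11/2,45/2] z:[13/2,17] -> hit [34/3,17], descend [4, 8]
    N4 x:[56/3,23] y:[11/2,10] z:[13/2,23/2] -> miss, prune
    N8 x:[34/3,13] y:[21/2,45/2] z:[10,17] -> hit [34/3,13], descend [13, 14]
      N13 x:[35/3,13] y:[14,45/2] z:[10,17] -> miss, prune
      N14 x:[34/3,37/3] y:[21/2,12] z:[21/2,27/2] -> hit [34/3,12] leaf, test {P5@t=34/3}
  N16 x:[13,70/3] y:[12,49/2] z:[16,27] -> hit [16,70/3], descend [9, 15]
    N9 x:[19,70/3] y:[12,31/2] z:[18,23] -> miss, prune
    N15 x:[13,58/3] y:[21,49/2] z:[16,27] -> miss, prune

Visited [0, 11, 4, 8, 13, 14, 16, 9, 15]. Tests: 9 box, 1 leaf. Nearest: P5.

== RESULT ==
1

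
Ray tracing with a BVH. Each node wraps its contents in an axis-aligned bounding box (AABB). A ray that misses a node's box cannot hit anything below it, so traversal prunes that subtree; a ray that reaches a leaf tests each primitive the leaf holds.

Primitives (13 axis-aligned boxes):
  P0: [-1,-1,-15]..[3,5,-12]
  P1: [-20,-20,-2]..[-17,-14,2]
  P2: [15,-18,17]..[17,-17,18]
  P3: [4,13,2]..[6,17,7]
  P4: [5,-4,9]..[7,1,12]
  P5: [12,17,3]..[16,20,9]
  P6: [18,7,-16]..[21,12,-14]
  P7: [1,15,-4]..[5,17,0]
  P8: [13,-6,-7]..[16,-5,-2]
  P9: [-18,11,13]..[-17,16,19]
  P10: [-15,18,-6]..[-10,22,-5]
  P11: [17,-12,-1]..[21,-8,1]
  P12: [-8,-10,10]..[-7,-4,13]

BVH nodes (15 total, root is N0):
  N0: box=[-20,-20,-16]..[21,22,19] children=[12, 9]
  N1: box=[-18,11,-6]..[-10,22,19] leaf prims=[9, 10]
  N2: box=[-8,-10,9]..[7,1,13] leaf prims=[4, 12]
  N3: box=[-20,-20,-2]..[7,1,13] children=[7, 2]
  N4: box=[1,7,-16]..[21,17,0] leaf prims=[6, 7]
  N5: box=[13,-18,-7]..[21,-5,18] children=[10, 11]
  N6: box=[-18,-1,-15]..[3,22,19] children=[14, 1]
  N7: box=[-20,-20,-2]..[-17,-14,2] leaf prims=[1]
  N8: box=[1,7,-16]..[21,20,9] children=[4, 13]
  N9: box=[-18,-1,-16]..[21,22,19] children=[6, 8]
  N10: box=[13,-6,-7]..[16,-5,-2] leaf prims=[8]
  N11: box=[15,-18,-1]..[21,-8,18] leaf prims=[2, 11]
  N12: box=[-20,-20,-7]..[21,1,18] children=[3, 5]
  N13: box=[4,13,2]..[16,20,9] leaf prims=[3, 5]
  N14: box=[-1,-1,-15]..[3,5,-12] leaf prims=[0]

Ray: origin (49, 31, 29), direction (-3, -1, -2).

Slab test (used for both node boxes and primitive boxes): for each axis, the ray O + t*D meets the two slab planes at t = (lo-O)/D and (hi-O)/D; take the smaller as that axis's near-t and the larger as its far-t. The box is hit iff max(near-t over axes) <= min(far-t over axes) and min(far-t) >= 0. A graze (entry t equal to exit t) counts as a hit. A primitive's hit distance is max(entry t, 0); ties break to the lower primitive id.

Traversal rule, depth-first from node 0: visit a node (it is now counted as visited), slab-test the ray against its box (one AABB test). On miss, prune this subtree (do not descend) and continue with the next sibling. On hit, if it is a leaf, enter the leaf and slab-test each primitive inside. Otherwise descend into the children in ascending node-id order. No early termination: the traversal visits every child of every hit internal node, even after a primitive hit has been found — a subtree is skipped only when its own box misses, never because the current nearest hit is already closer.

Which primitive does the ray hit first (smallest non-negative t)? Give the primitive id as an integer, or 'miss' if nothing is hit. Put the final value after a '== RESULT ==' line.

Traverse from the root:
N0 x:[28/3,23] y:[9,51] z:[5,45/2] -> hit [28/3,45/2], descend [9, 12]
  N9 x:[28/3,67/3] y:[9,32] z:[5,45/2] -> hit [28/3,67/3], descend [6, 8]
    N6 x:[46/3,67/3] y:[9,32] z:[5,22] -> hit [46/3,22], descend [1, 14]
      N1 x:[59/3,67/3] y:[9,20] z:[5,35/2] -> miss, prune
      N14 x:[46/3,50/3] y:[26,32] z:[41/2,22] -> miss, prune
    N8 x:[28/3,16] y:[11,24] z:[10,45/2] -> hit [11,16], descend [4, 13]
      N4 x:[28/3,16] y:[14,24] z:[29/2,45/2] -> hit [29/2,16] leaf, test {P6(miss), P7@t=44/3}
      N13 x:[11,15] y:[11,18] z:[10,27/2] -> hit [11,27/2] leaf, test {P3(miss), P5@t=11}
  N12 x:[28/3,23] y:[30,51] z:[11/2,18] -> miss, prune

9 AABB tests over nodes [0, 9, 6, 1, 14, 8, 4, 13, 12]; 2 leaves entered; closest P5.

== RESULT ==
5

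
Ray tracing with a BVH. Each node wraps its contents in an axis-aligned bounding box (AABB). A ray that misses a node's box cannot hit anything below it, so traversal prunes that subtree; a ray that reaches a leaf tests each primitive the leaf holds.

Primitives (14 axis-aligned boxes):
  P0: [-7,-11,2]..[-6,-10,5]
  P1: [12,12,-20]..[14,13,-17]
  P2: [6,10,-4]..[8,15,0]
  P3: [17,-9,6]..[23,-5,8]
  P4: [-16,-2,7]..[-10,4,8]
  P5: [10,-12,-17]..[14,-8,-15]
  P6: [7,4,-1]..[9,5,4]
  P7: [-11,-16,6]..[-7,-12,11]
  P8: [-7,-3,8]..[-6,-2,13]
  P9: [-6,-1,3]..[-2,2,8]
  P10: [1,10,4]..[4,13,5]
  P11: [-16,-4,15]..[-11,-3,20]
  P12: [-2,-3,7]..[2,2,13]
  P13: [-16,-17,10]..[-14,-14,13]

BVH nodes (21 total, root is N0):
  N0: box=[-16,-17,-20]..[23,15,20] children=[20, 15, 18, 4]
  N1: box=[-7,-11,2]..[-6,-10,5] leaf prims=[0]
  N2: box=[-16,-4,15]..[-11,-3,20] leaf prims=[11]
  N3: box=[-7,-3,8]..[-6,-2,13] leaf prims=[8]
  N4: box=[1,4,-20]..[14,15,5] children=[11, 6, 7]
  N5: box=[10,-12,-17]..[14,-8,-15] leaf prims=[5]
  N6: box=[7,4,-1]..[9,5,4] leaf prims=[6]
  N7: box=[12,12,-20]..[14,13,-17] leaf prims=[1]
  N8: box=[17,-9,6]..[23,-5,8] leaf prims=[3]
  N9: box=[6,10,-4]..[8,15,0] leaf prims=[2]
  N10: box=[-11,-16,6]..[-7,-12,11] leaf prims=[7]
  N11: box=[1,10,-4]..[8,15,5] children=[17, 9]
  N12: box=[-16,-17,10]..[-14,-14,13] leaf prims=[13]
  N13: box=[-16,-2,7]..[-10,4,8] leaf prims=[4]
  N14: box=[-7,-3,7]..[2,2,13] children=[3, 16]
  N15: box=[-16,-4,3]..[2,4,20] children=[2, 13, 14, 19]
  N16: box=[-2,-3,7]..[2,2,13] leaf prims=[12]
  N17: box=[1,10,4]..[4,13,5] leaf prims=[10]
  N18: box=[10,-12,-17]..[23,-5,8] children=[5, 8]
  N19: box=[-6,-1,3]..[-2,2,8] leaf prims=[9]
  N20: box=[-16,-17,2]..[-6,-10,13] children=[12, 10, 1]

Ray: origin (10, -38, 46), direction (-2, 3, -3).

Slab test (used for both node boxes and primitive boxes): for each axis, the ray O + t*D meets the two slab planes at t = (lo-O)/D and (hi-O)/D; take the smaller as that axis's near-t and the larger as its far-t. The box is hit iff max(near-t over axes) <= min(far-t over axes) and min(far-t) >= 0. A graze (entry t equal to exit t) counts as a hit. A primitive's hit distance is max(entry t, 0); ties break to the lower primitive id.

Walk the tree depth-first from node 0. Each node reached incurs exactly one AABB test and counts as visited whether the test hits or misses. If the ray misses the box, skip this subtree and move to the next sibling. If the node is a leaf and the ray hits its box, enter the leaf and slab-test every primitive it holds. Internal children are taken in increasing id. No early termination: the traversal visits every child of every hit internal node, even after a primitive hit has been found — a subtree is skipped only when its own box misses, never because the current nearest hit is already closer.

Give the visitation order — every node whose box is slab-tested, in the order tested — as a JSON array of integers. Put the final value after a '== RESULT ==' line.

Traverse from the root:
N0 x:[-13/2,13] y:[7,53/3] z:[26/3,22] -> hit [26/3,13], descend [4, 15, 18, 20]
  N4 x:[-2,9/2] y:[14,53/3] z:[41/3,22] -> miss, prune
  N15 x:[4,13] y:[34/3,14] z:[26/3,43/3] -> hit [34/3,13], descend [2, 13, 14, 19]
    N2 x:[21/2,13] y:[34/3,35/3] z:[26/3,31/3] -> miss, prune
    N13 x:[10,13] y:[12,14] z:[38/3,13] -> hit [38/3,13] leaf, test {P4@t=38/3}
    N14 x:[4,17/2] y:[35/3,40/3] z:[11,13] -> miss, prune
    N19 x:[6,8] y:[37/3,40/3] z:[38/3,43/3] -> miss, prune
  N18 x:[-13/2,0] y:[26/3,11] z:[38/3,21] -> miss, prune
  N20 x:[8,13] y:[7,28/3] z:[11,44/3] -> miss, prune

order=[0, 4, 15, 2, 13, 14, 19, 18, 20]  |boxes|=9  |leaves|=1  hit=P4

== RESULT ==
[0, 4, 15, 2, 13, 14, 19, 18, 20]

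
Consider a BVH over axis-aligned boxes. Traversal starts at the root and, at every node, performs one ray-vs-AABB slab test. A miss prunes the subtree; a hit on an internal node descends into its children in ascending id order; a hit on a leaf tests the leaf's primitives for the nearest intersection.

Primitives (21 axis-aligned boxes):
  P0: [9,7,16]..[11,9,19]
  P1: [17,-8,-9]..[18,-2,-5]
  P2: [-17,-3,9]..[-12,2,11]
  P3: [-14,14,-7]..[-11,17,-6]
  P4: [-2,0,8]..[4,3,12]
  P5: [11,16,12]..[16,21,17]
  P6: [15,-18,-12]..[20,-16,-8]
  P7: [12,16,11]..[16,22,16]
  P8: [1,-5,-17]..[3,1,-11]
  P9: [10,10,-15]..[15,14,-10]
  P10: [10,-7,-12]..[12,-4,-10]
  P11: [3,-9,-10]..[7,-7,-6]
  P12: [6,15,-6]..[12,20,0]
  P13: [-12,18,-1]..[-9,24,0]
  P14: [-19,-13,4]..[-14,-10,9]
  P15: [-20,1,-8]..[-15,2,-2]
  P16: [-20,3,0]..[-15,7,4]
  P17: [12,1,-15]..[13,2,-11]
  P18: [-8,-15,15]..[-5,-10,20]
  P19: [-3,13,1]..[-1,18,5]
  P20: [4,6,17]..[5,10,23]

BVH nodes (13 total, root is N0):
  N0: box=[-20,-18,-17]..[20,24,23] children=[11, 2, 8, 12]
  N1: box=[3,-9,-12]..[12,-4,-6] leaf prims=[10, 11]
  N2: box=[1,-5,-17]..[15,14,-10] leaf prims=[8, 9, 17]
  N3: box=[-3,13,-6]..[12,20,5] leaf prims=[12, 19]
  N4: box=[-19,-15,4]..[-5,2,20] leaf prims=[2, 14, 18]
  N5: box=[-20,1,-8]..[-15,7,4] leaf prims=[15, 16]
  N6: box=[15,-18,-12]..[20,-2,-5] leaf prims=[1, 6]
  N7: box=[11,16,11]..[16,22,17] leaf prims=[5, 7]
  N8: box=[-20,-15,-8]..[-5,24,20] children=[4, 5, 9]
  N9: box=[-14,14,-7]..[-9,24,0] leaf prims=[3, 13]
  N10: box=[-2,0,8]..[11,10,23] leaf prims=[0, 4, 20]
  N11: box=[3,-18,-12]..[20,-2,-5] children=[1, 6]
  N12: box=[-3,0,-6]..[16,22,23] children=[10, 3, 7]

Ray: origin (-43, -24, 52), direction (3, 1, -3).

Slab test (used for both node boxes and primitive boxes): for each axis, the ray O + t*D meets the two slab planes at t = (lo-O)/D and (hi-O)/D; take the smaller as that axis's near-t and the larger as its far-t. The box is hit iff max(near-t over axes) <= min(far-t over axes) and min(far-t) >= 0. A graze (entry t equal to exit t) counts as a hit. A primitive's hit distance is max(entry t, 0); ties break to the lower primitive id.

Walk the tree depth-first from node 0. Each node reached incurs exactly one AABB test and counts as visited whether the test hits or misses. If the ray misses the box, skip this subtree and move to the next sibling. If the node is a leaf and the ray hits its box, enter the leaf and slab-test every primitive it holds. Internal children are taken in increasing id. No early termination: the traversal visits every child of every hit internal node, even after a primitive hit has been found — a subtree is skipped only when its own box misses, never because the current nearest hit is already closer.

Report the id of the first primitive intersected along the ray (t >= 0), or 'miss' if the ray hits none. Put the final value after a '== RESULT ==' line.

Walk:
N0 x:[23/3,21] y:[6,48] z:[29/3,23] -> hit [29/3,21], descend [2, 8, 11, 12]
  N2 x:[44/3,58/3] y:[19,38] z:[62/3,23] -> miss, prune
  N8 x:[23/3,38/3] y:[9,48] z:[32/3,20] -> hit [32/3,38/3], descend [4, 5, 9]
    N4 x:[8,38/3] y:[9,26] z:[32/3,16] -> hit [32/3,38/3] leaf, test {P2(miss), P14(miss), P18@t=35/3}
    N5 x:[23/3,28/3] y:[25,31] z:[16,20] -> miss, prune
    N9 x:[29/3,34/3] y:[38,48] z:[52/3,59/3] -> miss, prune
  N11 x:[46/3,21] y:[6,22] z:[19,64/3] -> hit [19,21], descend [1, 6]
    N1 x:[46/3,55/3] y:[15,20] z:[58/3,64/3] -> miss, prune
    N6 x:[58/3,21] y:[6,22] z:[19,64/3] -> hit [58/3,21] leaf, test {P1@t=20, P6(miss)}
  N12 x:[40/3,59/3] y:[24,46] z:[29/3,58/3] -> miss, prune

10 AABB tests over nodes [0, 2, 8, 4, 5, 9, 11, 1, 6, 12]; 2 leaves entered; closest P18.

== RESULT ==
18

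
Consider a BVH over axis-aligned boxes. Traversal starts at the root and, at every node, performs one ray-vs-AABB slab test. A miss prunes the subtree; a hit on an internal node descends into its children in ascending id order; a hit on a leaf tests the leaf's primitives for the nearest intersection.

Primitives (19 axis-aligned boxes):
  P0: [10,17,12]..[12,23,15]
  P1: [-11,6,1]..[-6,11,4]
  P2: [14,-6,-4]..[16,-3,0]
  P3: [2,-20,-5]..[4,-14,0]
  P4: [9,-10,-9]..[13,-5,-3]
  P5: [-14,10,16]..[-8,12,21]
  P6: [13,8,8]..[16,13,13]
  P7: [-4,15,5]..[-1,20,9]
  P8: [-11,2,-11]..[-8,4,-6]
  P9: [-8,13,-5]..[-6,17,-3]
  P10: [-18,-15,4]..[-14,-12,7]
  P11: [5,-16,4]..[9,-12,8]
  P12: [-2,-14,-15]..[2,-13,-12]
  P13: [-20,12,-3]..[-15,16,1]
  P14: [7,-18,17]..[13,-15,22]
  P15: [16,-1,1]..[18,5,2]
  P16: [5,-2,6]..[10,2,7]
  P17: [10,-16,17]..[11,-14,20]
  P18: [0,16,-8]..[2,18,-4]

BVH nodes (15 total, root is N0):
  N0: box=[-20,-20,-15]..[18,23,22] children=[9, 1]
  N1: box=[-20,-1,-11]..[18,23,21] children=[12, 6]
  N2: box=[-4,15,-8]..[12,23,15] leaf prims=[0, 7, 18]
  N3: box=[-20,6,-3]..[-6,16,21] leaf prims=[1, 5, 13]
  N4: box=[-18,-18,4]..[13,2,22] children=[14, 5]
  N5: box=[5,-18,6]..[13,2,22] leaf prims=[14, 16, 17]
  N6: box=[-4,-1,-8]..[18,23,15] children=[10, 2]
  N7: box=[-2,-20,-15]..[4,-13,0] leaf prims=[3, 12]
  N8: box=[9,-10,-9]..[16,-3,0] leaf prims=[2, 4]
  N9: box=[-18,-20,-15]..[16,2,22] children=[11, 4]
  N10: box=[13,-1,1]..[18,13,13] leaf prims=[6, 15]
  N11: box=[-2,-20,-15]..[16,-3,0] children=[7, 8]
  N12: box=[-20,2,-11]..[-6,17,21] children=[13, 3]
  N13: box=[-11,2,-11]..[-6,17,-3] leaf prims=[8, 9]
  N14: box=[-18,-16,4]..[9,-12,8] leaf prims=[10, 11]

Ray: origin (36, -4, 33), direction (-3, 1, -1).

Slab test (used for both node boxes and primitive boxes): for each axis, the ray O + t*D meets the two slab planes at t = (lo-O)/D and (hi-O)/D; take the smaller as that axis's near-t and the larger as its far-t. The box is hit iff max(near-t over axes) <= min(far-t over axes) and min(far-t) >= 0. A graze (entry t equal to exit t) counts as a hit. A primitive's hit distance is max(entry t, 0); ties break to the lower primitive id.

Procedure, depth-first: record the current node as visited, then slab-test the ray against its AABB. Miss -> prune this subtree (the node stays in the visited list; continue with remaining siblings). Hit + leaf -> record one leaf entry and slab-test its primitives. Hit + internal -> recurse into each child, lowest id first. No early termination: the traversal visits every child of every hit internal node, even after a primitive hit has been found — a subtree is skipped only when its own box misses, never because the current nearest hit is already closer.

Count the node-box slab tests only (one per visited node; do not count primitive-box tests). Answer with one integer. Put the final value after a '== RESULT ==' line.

Walk:
N0 x:[6,56/3] y:[-16,27] z:[11,48] -> hit [11,56/3], descend [1, 9]
  N1 x:[6,56/3] y:[3,27] z:[12,44] -> hit [12,56/3], descend [6, 12]
    N6 x:[6,40/3] y:[3,27] z:[18,41] -> miss, prune
    N12 x:[14,56/3] y:[6,21] z:[12,44] -> hit [14,56/3], descend [3, 13]
      N3 x:[14,56/3] y:[10,20] z:[12,36] -> hit [14,56/3] leaf, test {P1(miss), P5@t=44/3, P13(miss)}
      N13 x:[14,47/3] y:[6,21] z:[36,44] -> miss, prune
  N9 x:[20/3,18] y:[-16,6] z:[11,48] -> miss, prune

Visited [0, 1, 6, 12, 3, 13, 9]. Tests: 7 box, 1 leaf. Nearest: P5.

== RESULT ==
7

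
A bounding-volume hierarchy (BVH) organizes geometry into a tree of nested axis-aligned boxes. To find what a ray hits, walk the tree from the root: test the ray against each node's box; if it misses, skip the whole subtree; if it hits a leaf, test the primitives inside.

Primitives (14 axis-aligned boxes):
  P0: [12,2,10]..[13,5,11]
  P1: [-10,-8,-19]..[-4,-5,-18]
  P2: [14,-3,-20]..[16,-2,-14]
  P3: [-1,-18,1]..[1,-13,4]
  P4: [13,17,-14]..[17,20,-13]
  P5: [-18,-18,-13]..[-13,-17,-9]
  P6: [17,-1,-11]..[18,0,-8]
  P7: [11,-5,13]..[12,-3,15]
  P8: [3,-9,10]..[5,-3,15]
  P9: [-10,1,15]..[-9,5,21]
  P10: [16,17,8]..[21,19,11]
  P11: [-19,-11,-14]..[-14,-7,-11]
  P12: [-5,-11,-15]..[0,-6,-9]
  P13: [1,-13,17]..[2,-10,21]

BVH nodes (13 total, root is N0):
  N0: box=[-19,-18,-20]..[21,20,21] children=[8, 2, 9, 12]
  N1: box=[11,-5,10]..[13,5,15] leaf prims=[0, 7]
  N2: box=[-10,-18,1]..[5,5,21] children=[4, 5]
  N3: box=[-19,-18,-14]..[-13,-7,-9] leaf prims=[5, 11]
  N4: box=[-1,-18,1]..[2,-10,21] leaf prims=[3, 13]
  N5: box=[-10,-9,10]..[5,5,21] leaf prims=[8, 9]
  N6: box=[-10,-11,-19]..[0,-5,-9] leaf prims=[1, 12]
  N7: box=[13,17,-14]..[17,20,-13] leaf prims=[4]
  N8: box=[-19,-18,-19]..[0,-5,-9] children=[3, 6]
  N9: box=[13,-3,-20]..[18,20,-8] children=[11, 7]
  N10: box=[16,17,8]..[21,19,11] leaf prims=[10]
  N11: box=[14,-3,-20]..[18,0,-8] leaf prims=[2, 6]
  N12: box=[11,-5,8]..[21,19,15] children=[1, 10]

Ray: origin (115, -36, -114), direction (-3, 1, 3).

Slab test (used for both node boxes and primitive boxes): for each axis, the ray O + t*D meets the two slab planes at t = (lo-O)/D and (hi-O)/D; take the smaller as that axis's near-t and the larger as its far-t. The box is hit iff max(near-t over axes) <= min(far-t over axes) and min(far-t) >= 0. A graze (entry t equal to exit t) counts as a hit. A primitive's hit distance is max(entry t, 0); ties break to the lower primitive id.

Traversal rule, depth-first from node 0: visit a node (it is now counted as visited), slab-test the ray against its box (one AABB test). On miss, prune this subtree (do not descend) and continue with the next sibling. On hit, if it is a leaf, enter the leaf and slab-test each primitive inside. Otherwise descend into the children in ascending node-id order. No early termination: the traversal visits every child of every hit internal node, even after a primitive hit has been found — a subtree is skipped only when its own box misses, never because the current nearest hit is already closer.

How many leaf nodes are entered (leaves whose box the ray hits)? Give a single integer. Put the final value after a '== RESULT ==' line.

Traverse from the root:
N0 x:[94/3,134/3] y:[18,56] z:[94/3,45] -> hit [94/3,134/3], descend [2, 8, 9, 12]
  N2 x:[110/3,125/3] y:[18,41] z:[115/3,45] -> hit [115/3,41], descend [4, 5]
    N4 x:[113/3,116/3] y:[18,26] z:[115/3,45] -> miss, prune
    N5 x:[110/3,125/3] y:[27,41] z:[124/3,45] -> miss, prune
  N8 x:[115/3,134/3] y:[18,31] z:[95/3,35] -> miss, prune
  N9 x:[97/3,34] y:[33,56] z:[94/3,106/3] -> hit [33,34], descend [7, 11]
    N7 x:[98/3,34] y:[53,56] z:[100/3,101/3] -> miss, prune
    N11 x:[97/3,101/3] y:[33,36] z:[94/3,106/3] -> hit [33,101/3] leaf, test {P2@t=33, P6(miss)}
  N12 x:[94/3,104/3] y:[31,55] z:[122/3,43] -> miss, prune

Visited [0, 2, 4, 5, 8, 9, 7, 11, 12]. Tests: 9 box, 1 leaf. Nearest: P2.

== RESULT ==
1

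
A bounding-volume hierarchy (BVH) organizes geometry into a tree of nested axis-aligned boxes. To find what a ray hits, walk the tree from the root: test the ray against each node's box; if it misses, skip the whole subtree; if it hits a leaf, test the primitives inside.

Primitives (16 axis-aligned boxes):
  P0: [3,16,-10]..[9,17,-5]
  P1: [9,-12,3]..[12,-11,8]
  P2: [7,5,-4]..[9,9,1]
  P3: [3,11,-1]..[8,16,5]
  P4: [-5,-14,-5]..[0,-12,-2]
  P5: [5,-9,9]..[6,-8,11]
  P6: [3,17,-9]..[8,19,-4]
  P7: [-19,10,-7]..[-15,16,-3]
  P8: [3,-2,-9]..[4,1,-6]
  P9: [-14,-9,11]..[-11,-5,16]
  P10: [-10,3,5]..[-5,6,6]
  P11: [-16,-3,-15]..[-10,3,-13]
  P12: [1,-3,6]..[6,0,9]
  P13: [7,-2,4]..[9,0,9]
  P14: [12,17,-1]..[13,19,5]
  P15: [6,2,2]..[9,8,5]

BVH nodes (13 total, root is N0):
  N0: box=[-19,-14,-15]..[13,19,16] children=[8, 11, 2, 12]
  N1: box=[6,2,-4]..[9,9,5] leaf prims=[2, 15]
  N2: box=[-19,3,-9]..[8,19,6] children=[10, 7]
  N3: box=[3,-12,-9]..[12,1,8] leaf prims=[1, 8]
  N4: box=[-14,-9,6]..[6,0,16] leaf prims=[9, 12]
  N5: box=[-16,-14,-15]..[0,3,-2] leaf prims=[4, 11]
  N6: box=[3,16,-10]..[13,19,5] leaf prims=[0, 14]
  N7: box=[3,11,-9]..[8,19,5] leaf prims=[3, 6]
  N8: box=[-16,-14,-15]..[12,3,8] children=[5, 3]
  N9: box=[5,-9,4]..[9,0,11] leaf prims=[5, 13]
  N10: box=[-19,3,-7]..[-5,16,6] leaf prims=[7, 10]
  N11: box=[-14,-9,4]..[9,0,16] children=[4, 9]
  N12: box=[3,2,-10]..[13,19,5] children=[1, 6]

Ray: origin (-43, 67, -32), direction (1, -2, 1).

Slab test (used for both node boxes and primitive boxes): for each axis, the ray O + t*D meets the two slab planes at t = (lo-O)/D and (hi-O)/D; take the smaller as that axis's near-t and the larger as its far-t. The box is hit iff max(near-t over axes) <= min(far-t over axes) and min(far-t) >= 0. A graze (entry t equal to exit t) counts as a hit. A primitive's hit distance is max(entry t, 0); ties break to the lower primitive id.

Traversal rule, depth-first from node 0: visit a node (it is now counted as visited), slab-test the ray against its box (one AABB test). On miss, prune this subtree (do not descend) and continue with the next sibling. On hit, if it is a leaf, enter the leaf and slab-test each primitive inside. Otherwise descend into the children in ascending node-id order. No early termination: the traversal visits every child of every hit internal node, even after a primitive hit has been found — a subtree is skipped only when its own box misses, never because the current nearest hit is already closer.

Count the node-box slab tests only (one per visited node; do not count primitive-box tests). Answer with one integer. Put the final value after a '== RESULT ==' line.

Traverse from the root:
N0 x:[24,56] y:[24,81/2] z:[17,48] -> hit [24,81/2], descend [2, 8, 11, 12]
  N2 x:[24,51] y:[24,32] z:[23,38] -> hit [24,32], descend [7, 10]
    N7 x:[46,51] y:[24,28] z:[23,37] -> miss, prune
    N10 x:[24,38] y:[51/2,32] z:[25,38] -> hit [51/2,32] leaf, test {P7@t=51/2, P10(miss)}
  N8 x:[27,55] y:[32,81/2] z:[17,40] -> hit [32,40], descend [3, 5]
    N3 x:[46,55] y:[33,79/2] z:[23,40] -> miss, prune
    N5 x:[27,43] y:[32,81/2] z:[17,30] -> miss, prune
  N11 x:[29,52] y:[67/2,38] z:[36,48] -> hit [36,38], descend [4, 9]
    N4 x:[29,49] y:[67/2,38] z:[38,48] -> hit [38,38] leaf, test {P9(miss), P12(miss)}
    N9 x:[48,52] y:[67/2,38] z:[36,43] -> miss, prune
  N12 x:[46,56] y:[24,65/2] z:[22,37] -> miss, prune

Visited [0, 2, 7, 10, 8, 3, 5, 11, 4, 9, 12]. Tests: 11 box, 2 leaf. Nearest: P7.

== RESULT ==
11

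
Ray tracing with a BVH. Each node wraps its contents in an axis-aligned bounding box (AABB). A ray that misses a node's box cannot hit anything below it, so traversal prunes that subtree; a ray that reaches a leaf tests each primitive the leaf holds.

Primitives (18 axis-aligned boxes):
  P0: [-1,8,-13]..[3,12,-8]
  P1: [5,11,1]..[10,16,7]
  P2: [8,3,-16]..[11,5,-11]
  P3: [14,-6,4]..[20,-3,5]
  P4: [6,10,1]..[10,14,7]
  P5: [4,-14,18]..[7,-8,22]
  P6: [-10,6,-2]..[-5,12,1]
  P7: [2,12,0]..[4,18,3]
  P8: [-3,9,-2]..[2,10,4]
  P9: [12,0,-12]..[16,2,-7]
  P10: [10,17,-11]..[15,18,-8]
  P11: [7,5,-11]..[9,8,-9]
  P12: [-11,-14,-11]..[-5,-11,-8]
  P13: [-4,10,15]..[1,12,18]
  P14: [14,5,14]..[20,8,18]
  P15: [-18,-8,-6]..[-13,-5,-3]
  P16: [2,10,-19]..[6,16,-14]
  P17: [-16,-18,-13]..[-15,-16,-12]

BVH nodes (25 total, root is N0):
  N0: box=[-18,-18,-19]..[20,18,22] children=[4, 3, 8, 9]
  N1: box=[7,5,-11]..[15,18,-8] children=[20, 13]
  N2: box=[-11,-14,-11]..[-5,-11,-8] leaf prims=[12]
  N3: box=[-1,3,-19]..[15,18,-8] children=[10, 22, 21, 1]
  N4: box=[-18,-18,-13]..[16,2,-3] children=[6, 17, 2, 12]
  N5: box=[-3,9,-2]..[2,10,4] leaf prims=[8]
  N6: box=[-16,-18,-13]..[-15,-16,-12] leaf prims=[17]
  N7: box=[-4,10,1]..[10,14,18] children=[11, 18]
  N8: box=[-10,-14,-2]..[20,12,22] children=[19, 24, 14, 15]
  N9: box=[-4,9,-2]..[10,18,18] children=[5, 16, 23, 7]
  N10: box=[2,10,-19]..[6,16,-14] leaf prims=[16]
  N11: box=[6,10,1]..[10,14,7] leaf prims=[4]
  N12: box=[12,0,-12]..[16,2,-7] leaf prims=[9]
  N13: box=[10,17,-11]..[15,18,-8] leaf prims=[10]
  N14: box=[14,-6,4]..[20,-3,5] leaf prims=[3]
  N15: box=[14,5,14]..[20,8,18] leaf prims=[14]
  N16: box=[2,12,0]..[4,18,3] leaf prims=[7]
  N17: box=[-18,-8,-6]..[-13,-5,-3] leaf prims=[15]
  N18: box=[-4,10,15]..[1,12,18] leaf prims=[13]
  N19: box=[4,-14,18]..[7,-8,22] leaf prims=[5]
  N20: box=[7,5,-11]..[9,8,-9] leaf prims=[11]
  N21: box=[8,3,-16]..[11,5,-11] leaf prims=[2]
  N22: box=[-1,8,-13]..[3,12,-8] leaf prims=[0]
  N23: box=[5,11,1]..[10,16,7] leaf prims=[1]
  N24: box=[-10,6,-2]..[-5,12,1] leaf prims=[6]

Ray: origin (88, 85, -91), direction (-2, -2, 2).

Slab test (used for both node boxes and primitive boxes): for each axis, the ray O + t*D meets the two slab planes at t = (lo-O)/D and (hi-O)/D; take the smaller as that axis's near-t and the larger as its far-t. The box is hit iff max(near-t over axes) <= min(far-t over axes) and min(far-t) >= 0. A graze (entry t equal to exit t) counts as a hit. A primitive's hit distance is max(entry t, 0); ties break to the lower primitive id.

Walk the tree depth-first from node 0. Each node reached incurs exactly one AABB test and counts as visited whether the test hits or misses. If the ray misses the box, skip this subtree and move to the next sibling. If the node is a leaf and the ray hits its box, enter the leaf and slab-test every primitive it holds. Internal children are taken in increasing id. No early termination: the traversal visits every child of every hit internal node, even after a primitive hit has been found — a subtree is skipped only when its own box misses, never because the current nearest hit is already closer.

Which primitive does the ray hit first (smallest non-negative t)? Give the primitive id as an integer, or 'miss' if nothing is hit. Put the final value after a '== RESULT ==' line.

Trace the traversal:
N0 x:[34,53] y:[67/2,103/2] z:[36,113/2] -> hit [36,103/2], descend [3, 4, 8, 9]
  N3 x:[73/2,89/2] y:[67/2,41] z:[36,83/2] -> hit [73/2,41], descend [1, 10, 21, 22]
    N1 x:[73/2,81/2] y:[67/2,40] z:[40,83/2] -> hit [40,40], descend [13, 20]
      N13 x:[73/2,39] y:[67/2,34] z:[40,83/2] -> miss, prune
      N20 x:[79/2,81/2] y:[77/2,40] z:[40,41] -> hit [40,40] leaf, test {P11@t=40}
    N10 x:[41,43] y:[69/2,75/2] z:[36,77/2] -> miss, prune
    N21 x:[77/2,40] y:[40,41] z:[75/2,40] -> hit [40,40] leaf, test {P2@t=40}
    N22 x:[85/2,89/2] y:[73/2,77/2] z:[39,83/2] -> miss, prune
  N4 x:[36,53] y:[83/2,103/2] z:[39,44] -> hit [83/2,44], descend [2, 6, 12, 17]
    N2 x:[93/2,99/2] y:[48,99/2] z:[40,83/2] -> miss, prune
    N6 x:[103/2,52] y:[101/2,103/2] z:[39,79/2] -> miss, prune
    N12 x:[36,38] y:[83/2,85/2] z:[79/2,42] -> miss, prune
    N17 x:[101/2,53] y:[45,93/2] z:[85/2,44] -> miss, prune
  N8 x:[34,49] y:[73/2,99/2] z:[89/2,113/2] -> hit [89/2,49], descend [14, 15, 19, 24]
    N14 x:[34,37] y:[44,91/2] z:[95/2,48] -> miss, prune
    N15 x:[34,37] y:[77/2,40] z:[105/2,109/2] -> miss, prune
    N19 x:[81/2,42] y:[93/2,99/2] z:[109/2,113/2] -> miss, prune
    N24 x:[93/2,49] y:[73/2,79/2] z:[89/2,46] -> miss, prune
  N9 x:[39,46] y:[67/2,38] z:[89/2,109/2] -> miss, prune

19 AABB tests over nodes [0, 3, 1, 13, 20, 10, 21, 22, 4, 2, 6, 12, 17, 8, 14, 15, 19, 24, 9]; 2 leaves entered; closest P2.

== RESULT ==
2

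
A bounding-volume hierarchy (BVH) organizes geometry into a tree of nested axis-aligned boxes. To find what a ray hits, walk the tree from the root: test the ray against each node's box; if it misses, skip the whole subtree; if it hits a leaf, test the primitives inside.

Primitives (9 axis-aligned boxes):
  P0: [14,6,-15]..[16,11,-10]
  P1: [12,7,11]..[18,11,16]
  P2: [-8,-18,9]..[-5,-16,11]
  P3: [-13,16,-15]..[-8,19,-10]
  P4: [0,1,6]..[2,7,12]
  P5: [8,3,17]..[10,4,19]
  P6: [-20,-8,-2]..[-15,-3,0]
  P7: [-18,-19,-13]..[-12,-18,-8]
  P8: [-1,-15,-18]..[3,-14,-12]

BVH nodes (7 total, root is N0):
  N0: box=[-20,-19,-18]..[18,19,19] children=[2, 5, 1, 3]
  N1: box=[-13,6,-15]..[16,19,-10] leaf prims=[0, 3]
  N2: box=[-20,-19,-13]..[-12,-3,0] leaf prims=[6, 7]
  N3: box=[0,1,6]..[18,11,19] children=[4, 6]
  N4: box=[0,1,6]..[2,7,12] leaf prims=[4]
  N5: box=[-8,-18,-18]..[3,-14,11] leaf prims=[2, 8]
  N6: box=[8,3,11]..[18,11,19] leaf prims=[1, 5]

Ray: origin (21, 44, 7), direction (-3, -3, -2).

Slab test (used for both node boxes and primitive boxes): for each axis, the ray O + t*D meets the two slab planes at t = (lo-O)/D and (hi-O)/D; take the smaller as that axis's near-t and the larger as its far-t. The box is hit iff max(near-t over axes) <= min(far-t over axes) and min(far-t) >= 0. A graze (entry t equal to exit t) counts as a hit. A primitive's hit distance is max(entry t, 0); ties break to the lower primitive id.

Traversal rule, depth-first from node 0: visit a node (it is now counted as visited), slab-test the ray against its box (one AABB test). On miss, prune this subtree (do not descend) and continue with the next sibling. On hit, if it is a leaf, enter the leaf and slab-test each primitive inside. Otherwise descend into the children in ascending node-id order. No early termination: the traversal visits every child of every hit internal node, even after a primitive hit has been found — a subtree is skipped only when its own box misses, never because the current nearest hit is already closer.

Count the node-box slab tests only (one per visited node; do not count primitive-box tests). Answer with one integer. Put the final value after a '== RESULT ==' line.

Walk:
N0 x:[1,41/3] y:[25/3,21] z:[-6,25/2] -> hit [25/3,25/2], descend [1, 2, 3, 5]
  N1 x:[5/3,34/3] y:[25/3,38/3] z:[17/2,11] -> hit [17/2,11] leaf, test {P0(miss), P3(miss)}
  N2 x:[11,41/3] y:[47/3,21] z:[7/2,10] -> miss, prune
  N3 x:[1,7] y:[11,43/3] z:[-6,1/2] -> miss, prune
  N5 x:[6,29/3] y:[58/3,62/3] z:[-2,25/2] -> miss, prune

Summary -> nodes [0, 1, 2, 3, 5]; box-tests=5; leaf-entries=1; first=miss

== RESULT ==
5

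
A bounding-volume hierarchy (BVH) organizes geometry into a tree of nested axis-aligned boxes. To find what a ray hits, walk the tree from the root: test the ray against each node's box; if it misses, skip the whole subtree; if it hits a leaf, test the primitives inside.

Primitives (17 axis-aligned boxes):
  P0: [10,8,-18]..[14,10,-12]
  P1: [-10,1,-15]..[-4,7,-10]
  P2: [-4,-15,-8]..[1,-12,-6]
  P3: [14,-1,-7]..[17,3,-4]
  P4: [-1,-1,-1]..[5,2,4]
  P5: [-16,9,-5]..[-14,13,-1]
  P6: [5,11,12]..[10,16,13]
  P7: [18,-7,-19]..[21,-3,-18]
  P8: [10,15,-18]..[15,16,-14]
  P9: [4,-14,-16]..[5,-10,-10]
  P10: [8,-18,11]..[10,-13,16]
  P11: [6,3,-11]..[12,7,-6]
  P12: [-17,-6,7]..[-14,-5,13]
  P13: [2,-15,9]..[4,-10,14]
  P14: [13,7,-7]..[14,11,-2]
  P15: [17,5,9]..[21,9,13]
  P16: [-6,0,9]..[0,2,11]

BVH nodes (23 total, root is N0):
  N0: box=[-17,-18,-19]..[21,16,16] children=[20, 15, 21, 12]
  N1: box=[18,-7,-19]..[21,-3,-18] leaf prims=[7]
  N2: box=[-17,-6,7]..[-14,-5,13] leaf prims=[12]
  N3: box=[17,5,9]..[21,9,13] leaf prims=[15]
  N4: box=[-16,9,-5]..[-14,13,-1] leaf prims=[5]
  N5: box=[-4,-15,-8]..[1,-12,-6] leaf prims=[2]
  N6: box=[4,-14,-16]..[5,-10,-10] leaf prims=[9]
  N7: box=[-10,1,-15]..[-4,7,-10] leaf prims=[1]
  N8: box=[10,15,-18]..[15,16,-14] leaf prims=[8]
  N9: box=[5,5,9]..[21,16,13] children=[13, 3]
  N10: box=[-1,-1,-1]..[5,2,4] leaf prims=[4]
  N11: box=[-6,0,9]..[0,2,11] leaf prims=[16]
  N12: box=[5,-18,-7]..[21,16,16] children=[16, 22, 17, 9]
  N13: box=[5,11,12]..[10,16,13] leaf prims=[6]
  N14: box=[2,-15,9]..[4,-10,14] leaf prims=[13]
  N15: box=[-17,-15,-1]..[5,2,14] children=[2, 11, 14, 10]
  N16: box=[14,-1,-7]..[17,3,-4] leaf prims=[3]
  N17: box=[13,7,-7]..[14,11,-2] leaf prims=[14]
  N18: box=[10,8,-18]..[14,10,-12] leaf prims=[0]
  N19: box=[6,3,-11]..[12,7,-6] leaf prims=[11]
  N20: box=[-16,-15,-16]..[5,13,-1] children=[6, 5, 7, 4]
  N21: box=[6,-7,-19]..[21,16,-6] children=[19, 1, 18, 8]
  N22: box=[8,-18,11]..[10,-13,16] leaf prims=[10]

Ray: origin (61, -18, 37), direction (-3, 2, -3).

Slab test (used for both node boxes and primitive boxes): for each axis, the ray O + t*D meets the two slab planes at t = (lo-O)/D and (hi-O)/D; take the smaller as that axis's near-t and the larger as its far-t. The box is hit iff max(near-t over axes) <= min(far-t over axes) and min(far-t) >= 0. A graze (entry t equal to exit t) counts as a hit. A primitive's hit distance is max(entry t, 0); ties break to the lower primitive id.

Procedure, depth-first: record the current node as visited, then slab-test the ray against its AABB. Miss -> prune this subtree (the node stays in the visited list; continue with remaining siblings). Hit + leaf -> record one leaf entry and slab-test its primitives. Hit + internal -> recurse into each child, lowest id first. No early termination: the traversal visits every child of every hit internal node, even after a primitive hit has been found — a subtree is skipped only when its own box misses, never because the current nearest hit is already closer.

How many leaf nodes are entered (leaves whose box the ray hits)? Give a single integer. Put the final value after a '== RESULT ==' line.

Walk:
N0 x:[40/3,26] y:[0,17] z:[7,56/3] -> hit [40/3,17], descend [12, 15, 20, 21]
  N12 x:[40/3,56/3] y:[0,17] z:[7,44/3] -> hit [40/3,44/3], descend [9, 16, 17, 22]
    N9 x:[40/3,56/3] y:[23/2,17] z:[8,28/3] -> miss, prune
    N16 x:[44/3,47/3] y:[17/2,21/2] z:[41/3,44/3] -> miss, prune
    N17 x:[47/3,16] y:[25/2,29/2] z:[13,44/3] -> miss, prune
    N22 x:[17,53/3] y:[0,5/2] z:[7,26/3] -> miss, prune
  N15 x:[56/3,26] y:[3/2,10] z:[23/3,38/3] -> miss, prune
  N20 x:[56/3,77/3] y:[3/2,31/2] z:[38/3,53/3] -> miss, prune
  N21 x:[40/3,55/3] y:[11/2,17] z:[43/3,56/3] -> hit [43/3,17], descend [1, 8, 18, 19]
    N1 x:[40/3,43/3] y:[11/2,15/2] z:[55/3,56/3] -> miss, prune
    N8 x:[46/3,17] y:[33/2,17] z:[17,55/3] -> hit [17,17] leaf, test {P8@t=17}
    N18 x:[47/3,17] y:[13,14] z:[49/3,55/3] -> miss, prune
    N19 x:[49/3,55/3] y:[21/2,25/2] z:[43/3,16] -> miss, prune

Visited [0, 12, 9, 16, 17, 22, 15, 20, 21, 1, 8, 18, 19]. Tests: 13 box, 1 leaf. Nearest: P8.

== RESULT ==
1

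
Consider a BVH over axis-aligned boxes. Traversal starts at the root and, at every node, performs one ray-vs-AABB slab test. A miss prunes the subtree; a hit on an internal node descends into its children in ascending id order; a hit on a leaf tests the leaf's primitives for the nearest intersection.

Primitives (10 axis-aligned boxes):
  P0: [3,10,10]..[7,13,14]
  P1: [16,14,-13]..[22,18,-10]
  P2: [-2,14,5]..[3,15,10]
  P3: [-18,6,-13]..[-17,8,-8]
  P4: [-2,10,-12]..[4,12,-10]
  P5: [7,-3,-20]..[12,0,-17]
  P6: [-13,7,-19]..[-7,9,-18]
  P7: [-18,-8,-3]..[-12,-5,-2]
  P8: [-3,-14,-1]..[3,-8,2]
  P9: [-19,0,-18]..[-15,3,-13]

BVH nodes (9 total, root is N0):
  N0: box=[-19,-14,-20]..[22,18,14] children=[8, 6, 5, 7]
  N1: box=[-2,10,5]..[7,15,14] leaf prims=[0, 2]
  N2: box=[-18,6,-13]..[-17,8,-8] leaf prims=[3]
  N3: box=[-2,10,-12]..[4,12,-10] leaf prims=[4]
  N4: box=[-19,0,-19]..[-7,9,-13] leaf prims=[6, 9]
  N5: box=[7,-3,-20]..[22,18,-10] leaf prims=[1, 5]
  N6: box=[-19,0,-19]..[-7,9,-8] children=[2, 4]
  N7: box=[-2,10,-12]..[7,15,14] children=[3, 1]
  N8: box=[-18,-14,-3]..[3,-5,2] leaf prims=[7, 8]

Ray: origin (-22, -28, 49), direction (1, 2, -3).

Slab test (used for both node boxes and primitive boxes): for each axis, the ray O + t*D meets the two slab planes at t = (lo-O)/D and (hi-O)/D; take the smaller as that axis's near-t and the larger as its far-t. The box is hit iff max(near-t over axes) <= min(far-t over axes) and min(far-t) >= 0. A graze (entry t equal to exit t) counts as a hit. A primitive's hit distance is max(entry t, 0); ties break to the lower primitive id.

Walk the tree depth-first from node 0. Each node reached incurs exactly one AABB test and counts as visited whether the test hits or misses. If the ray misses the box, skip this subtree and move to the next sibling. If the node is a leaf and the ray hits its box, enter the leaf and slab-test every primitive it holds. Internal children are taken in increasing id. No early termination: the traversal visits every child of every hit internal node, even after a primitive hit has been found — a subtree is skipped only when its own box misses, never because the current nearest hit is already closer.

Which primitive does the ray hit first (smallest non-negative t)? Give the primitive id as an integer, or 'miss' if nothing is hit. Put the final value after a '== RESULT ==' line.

Walk:
N0 x:[3,44] y:[7,23] z:[35/3,23] -> hit [35/3,23], descend [5, 6, 7, 8]
  N5 x:[29,44] y:[25/2,23] z:[59/3,23] -> miss, prune
  N6 x:[3,15] y:[14,37/2] z:[19,68/3] -> miss, prune
  N7 x:[20,29] y:[19,43/2] z:[35/3,61/3] -> hit [20,61/3], descend [1, 3]
    N1 x:[20,29] y:[19,43/2] z:[35/3,44/3] -> miss, prune
    N3 x:[20,26] y:[19,20] z:[59/3,61/3] -> hit [20,20] leaf, test {P4@t=20}
  N8 x:[4,25] y:[7,23/2] z:[47/3,52/3] -> miss, prune

Summary -> nodes [0, 5, 6, 7, 1, 3, 8]; box-tests=7; leaf-entries=1; first=P4

== RESULT ==
4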